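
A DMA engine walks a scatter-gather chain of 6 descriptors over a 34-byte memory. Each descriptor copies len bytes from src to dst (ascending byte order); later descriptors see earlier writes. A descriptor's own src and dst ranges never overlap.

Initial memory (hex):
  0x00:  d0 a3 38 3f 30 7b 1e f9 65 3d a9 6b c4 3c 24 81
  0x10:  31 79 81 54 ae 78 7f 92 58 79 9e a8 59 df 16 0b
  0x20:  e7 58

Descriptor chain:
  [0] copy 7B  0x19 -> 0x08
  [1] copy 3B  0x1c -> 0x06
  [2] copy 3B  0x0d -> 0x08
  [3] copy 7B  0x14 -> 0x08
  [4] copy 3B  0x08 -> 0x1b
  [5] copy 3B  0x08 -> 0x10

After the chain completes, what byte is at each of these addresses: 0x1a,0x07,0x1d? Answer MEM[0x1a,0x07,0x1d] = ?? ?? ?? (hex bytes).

MEM[0x1a,0x07,0x1d] = 9e df 7f

[0] 0x19->0x08 len=7 : 79 9e a8 59 df 16 0b
[1] 0x1c->0x06 len=3 : 59 df 16
[2] 0x0d->0x08 len=3 : 16 0b 81
[3] 0x14->0x08 len=7 : ae 78 7f 92 58 79 9e
[4] 0x08->0x1b len=3 : ae 78 7f
[5] 0x08->0x10 len=3 : ae 78 7f
query mem[0x1a]=0x9e, mem[0x07]=0xdf, mem[0x1d]=0x7f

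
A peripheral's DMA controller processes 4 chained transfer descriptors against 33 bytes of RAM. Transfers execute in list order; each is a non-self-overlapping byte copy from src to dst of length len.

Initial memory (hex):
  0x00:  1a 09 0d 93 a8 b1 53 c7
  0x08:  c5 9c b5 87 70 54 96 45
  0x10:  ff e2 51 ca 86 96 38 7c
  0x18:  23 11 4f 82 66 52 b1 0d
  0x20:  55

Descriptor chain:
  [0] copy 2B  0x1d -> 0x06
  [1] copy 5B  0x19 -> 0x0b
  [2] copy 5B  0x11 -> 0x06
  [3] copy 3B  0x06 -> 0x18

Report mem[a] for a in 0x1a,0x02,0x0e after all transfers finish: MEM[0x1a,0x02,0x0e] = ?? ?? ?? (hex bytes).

[0] 0x1d->0x06 len=2 : 52 b1
[1] 0x19->0x0b len=5 : 11 4f 82 66 52
[2] 0x11->0x06 len=5 : e2 51 ca 86 96
[3] 0x06->0x18 len=3 : e2 51 ca
query mem[0x1a]=0xca, mem[0x02]=0x0d, mem[0x0e]=0x66

MEM[0x1a,0x02,0x0e] = ca 0d 66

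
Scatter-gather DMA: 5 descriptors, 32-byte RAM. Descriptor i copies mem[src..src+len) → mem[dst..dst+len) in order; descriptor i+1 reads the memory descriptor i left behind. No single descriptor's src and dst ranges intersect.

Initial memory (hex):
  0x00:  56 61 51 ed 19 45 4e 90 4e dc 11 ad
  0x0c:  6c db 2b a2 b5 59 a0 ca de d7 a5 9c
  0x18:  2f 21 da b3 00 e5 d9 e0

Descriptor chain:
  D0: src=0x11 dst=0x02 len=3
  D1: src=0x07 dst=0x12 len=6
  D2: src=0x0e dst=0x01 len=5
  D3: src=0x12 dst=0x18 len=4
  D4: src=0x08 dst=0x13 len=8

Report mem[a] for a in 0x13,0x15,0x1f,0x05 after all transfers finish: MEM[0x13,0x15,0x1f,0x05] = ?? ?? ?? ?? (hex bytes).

MEM[0x13,0x15,0x1f,0x05] = 4e 11 e0 90

#0 dst[0x02+3] := {0x59,0xa0,0xca}
#1 dst[0x12+6] := {0x90,0x4e,0xdc,0x11,0xad,0x6c}
#2 dst[0x01+5] := {0x2b,0xa2,0xb5,0x59,0x90}
#3 dst[0x18+4] := {0x90,0x4e,0xdc,0x11}
#4 dst[0x13+8] := {0x4e,0xdc,0x11,0xad,0x6c,0xdb,0x2b,0xa2}
query mem[0x13]=0x4e, mem[0x15]=0x11, mem[0x1f]=0xe0, mem[0x05]=0x90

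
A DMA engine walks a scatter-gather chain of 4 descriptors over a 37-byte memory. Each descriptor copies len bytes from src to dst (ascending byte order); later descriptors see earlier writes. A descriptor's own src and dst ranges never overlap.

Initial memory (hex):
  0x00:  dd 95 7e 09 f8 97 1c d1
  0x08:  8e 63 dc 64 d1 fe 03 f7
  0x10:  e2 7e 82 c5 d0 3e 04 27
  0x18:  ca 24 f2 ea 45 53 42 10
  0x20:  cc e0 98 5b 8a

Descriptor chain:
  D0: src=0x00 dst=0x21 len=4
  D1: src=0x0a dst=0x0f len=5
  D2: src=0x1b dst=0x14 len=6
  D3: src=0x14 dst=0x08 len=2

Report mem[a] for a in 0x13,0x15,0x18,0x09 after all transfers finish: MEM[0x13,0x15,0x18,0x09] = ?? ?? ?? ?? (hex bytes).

MEM[0x13,0x15,0x18,0x09] = 03 45 10 45

#0 dst[0x21+4] := {0xdd,0x95,0x7e,0x09}
#1 dst[0x0f+5] := {0xdc,0x64,0xd1,0xfe,0x03}
#2 dst[0x14+6] := {0xea,0x45,0x53,0x42,0x10,0xcc}
#3 dst[0x08+2] := {0xea,0x45}
query mem[0x13]=0x03, mem[0x15]=0x45, mem[0x18]=0x10, mem[0x09]=0x45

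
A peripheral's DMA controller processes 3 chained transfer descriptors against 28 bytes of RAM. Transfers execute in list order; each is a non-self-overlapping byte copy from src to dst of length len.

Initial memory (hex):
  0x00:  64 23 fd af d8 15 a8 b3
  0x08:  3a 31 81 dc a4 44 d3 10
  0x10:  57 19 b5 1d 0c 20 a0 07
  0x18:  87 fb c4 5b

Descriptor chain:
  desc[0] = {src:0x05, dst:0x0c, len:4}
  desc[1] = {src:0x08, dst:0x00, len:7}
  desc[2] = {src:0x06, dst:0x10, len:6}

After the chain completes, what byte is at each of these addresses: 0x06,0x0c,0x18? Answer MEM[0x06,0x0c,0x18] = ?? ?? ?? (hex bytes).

#0 dst[0x0c+4] := {0x15,0xa8,0xb3,0x3a}
#1 dst[0x00+7] := {0x3a,0x31,0x81,0xdc,0x15,0xa8,0xb3}
#2 dst[0x10+6] := {0xb3,0xb3,0x3a,0x31,0x81,0xdc}
query mem[0x06]=0xb3, mem[0x0c]=0x15, mem[0x18]=0x87

MEM[0x06,0x0c,0x18] = b3 15 87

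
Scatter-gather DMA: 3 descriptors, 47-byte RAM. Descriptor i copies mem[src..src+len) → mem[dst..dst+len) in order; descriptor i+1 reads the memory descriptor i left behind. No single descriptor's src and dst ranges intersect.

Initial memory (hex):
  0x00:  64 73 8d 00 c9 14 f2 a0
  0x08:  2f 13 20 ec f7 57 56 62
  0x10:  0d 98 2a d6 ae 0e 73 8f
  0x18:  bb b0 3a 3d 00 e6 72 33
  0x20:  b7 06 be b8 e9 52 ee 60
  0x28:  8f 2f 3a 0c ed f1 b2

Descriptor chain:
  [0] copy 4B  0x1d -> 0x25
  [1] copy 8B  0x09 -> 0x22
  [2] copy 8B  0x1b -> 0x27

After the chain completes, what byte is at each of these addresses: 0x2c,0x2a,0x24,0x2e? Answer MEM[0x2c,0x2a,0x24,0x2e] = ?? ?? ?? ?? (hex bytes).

  after D0: wrote 4B at 0x25 = e67233b7
  after D1: wrote 8B at 0x22 = 1320ecf75756620d
  after D2: wrote 8B at 0x27 = 3d00e67233b70613
query mem[0x2c]=0xb7, mem[0x2a]=0x72, mem[0x24]=0xec, mem[0x2e]=0x13

MEM[0x2c,0x2a,0x24,0x2e] = b7 72 ec 13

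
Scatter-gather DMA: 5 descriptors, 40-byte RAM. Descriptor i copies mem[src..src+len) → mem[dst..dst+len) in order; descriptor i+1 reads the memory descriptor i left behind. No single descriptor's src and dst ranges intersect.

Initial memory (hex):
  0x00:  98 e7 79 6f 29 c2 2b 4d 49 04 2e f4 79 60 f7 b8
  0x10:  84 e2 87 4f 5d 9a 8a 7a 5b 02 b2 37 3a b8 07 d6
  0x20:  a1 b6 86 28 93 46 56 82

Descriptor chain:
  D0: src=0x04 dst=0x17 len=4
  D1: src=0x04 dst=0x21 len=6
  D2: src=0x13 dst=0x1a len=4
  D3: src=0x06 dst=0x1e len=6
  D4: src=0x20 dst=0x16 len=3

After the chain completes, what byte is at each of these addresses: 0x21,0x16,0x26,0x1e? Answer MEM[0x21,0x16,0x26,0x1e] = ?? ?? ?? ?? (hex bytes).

MEM[0x21,0x16,0x26,0x1e] = 04 49 04 2b

D0: mem[0x17..0x1a] <- [29 c2 2b 4d]
D1: mem[0x21..0x26] <- [29 c2 2b 4d 49 04]
D2: mem[0x1a..0x1d] <- [4f 5d 9a 8a]
D3: mem[0x1e..0x23] <- [2b 4d 49 04 2e f4]
D4: mem[0x16..0x18] <- [49 04 2e]
query mem[0x21]=0x04, mem[0x16]=0x49, mem[0x26]=0x04, mem[0x1e]=0x2b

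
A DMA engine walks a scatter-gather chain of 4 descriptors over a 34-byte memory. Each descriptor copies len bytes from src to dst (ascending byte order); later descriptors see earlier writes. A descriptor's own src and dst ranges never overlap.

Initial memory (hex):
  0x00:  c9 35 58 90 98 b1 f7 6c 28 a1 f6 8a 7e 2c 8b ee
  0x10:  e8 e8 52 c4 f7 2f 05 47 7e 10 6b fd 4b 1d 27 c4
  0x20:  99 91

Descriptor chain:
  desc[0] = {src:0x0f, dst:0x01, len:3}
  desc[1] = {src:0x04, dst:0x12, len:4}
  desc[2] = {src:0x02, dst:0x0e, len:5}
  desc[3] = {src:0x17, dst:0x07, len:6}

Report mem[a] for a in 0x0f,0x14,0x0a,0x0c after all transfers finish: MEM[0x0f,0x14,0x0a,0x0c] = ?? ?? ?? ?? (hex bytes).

[0] 0x0f->0x01 len=3 : ee e8 e8
[1] 0x04->0x12 len=4 : 98 b1 f7 6c
[2] 0x02->0x0e len=5 : e8 e8 98 b1 f7
[3] 0x17->0x07 len=6 : 47 7e 10 6b fd 4b
query mem[0x0f]=0xe8, mem[0x14]=0xf7, mem[0x0a]=0x6b, mem[0x0c]=0x4b

MEM[0x0f,0x14,0x0a,0x0c] = e8 f7 6b 4b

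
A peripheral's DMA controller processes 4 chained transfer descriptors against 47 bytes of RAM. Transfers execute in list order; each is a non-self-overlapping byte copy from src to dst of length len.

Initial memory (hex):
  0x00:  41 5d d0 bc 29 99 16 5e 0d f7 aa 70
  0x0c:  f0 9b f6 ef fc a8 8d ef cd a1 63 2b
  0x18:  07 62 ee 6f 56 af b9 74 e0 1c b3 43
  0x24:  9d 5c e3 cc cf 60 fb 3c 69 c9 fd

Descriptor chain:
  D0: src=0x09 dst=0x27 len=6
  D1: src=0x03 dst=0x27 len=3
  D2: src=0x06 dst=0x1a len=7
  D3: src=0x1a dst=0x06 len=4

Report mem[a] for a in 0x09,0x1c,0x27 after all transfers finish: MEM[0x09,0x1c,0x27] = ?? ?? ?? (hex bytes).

[0] 0x09->0x27 len=6 : f7 aa 70 f0 9b f6
[1] 0x03->0x27 len=3 : bc 29 99
[2] 0x06->0x1a len=7 : 16 5e 0d f7 aa 70 f0
[3] 0x1a->0x06 len=4 : 16 5e 0d f7
query mem[0x09]=0xf7, mem[0x1c]=0x0d, mem[0x27]=0xbc

MEM[0x09,0x1c,0x27] = f7 0d bc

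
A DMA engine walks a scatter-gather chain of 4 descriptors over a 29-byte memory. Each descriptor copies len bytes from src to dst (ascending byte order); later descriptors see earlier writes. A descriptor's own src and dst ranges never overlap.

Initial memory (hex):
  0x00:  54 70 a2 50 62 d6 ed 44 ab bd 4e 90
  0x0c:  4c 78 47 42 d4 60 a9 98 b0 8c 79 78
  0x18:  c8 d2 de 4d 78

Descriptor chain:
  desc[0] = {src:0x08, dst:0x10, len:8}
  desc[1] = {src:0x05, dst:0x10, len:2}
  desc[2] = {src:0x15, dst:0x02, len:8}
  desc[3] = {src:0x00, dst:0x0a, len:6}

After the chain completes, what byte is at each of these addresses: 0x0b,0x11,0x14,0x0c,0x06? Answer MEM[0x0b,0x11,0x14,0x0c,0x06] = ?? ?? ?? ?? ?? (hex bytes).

#0 dst[0x10+8] := {0xab,0xbd,0x4e,0x90,0x4c,0x78,0x47,0x42}
#1 dst[0x10+2] := {0xd6,0xed}
#2 dst[0x02+8] := {0x78,0x47,0x42,0xc8,0xd2,0xde,0x4d,0x78}
#3 dst[0x0a+6] := {0x54,0x70,0x78,0x47,0x42,0xc8}
query mem[0x0b]=0x70, mem[0x11]=0xed, mem[0x14]=0x4c, mem[0x0c]=0x78, mem[0x06]=0xd2

MEM[0x0b,0x11,0x14,0x0c,0x06] = 70 ed 4c 78 d2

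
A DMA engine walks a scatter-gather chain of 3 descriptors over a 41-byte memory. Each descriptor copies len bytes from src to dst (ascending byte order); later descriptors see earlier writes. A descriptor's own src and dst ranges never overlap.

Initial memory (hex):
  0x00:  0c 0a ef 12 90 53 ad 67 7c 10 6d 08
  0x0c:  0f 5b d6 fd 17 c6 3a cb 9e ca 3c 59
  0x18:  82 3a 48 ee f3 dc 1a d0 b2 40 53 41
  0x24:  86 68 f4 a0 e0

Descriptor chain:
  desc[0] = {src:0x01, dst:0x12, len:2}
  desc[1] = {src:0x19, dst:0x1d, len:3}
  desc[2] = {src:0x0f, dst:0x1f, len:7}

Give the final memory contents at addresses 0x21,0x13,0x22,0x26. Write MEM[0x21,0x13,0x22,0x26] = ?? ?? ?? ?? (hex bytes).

MEM[0x21,0x13,0x22,0x26] = c6 ef 0a f4

D0: mem[0x12..0x13] <- [0a ef]
D1: mem[0x1d..0x1f] <- [3a 48 ee]
D2: mem[0x1f..0x25] <- [fd 17 c6 0a ef 9e ca]
query mem[0x21]=0xc6, mem[0x13]=0xef, mem[0x22]=0x0a, mem[0x26]=0xf4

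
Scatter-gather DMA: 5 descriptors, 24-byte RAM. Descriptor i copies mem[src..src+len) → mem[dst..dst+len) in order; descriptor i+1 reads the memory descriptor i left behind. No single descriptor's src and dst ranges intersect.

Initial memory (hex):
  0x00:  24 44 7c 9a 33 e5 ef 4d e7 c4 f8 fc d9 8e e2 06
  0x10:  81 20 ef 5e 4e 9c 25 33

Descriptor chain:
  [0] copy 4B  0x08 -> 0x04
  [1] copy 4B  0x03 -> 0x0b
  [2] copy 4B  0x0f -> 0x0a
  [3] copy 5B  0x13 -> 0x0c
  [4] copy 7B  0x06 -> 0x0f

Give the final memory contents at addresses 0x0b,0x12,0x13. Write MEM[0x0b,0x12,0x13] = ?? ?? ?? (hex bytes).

  after D0: wrote 4B at 0x04 = e7c4f8fc
  after D1: wrote 4B at 0x0b = 9ae7c4f8
  after D2: wrote 4B at 0x0a = 068120ef
  after D3: wrote 5B at 0x0c = 5e4e9c2533
  after D4: wrote 7B at 0x0f = f8fce7c406815e
query mem[0x0b]=0x81, mem[0x12]=0xc4, mem[0x13]=0x06

MEM[0x0b,0x12,0x13] = 81 c4 06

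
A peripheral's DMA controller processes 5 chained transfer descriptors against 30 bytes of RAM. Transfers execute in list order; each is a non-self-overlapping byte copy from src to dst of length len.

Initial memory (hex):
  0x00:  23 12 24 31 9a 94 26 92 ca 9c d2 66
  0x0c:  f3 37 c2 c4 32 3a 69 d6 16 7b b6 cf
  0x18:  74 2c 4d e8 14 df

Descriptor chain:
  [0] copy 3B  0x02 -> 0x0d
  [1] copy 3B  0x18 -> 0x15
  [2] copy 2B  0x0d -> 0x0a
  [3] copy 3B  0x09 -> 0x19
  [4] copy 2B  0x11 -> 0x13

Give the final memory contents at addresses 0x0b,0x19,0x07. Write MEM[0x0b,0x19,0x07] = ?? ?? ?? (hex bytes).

  after D0: wrote 3B at 0x0d = 24319a
  after D1: wrote 3B at 0x15 = 742c4d
  after D2: wrote 2B at 0x0a = 2431
  after D3: wrote 3B at 0x19 = 9c2431
  after D4: wrote 2B at 0x13 = 3a69
query mem[0x0b]=0x31, mem[0x19]=0x9c, mem[0x07]=0x92

MEM[0x0b,0x19,0x07] = 31 9c 92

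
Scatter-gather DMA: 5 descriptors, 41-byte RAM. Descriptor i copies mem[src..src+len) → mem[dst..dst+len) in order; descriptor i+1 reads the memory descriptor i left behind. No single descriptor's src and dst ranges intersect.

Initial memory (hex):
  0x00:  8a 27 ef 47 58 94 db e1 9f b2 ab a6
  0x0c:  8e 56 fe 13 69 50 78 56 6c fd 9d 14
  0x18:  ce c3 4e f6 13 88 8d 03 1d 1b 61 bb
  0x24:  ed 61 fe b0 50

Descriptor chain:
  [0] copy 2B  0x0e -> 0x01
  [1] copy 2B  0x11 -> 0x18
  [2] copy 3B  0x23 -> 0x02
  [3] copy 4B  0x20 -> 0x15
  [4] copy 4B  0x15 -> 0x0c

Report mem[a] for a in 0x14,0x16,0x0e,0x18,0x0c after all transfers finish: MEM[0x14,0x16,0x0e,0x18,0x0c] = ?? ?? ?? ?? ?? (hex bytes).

MEM[0x14,0x16,0x0e,0x18,0x0c] = 6c 1b 61 bb 1d

[0] 0x0e->0x01 len=2 : fe 13
[1] 0x11->0x18 len=2 : 50 78
[2] 0x23->0x02 len=3 : bb ed 61
[3] 0x20->0x15 len=4 : 1d 1b 61 bb
[4] 0x15->0x0c len=4 : 1d 1b 61 bb
query mem[0x14]=0x6c, mem[0x16]=0x1b, mem[0x0e]=0x61, mem[0x18]=0xbb, mem[0x0c]=0x1d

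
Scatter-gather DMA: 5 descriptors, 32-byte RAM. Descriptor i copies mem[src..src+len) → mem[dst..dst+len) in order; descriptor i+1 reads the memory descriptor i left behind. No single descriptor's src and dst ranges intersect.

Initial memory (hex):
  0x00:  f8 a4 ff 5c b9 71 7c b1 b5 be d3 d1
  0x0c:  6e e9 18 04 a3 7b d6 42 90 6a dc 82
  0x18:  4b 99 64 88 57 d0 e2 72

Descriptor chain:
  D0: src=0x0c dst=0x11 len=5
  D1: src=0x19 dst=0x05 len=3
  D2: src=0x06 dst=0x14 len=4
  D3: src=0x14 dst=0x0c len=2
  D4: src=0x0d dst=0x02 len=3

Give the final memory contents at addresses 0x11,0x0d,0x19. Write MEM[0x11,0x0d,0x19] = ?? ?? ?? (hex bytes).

MEM[0x11,0x0d,0x19] = 6e 88 99

D0: mem[0x11..0x15] <- [6e e9 18 04 a3]
D1: mem[0x05..0x07] <- [99 64 88]
D2: mem[0x14..0x17] <- [64 88 b5 be]
D3: mem[0x0c..0x0d] <- [64 88]
D4: mem[0x02..0x04] <- [88 18 04]
query mem[0x11]=0x6e, mem[0x0d]=0x88, mem[0x19]=0x99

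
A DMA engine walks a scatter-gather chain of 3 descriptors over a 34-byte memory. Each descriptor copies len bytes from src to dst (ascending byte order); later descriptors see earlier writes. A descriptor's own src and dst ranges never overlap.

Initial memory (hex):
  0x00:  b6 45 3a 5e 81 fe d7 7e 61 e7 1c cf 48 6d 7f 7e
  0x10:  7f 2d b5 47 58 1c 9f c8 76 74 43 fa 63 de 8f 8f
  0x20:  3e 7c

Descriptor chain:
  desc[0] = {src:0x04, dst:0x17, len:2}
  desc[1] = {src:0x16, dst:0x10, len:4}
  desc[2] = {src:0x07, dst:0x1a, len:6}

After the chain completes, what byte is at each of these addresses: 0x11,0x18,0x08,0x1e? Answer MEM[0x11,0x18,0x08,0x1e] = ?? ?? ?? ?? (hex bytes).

#0 dst[0x17+2] := {0x81,0xfe}
#1 dst[0x10+4] := {0x9f,0x81,0xfe,0x74}
#2 dst[0x1a+6] := {0x7e,0x61,0xe7,0x1c,0xcf,0x48}
query mem[0x11]=0x81, mem[0x18]=0xfe, mem[0x08]=0x61, mem[0x1e]=0xcf

MEM[0x11,0x18,0x08,0x1e] = 81 fe 61 cf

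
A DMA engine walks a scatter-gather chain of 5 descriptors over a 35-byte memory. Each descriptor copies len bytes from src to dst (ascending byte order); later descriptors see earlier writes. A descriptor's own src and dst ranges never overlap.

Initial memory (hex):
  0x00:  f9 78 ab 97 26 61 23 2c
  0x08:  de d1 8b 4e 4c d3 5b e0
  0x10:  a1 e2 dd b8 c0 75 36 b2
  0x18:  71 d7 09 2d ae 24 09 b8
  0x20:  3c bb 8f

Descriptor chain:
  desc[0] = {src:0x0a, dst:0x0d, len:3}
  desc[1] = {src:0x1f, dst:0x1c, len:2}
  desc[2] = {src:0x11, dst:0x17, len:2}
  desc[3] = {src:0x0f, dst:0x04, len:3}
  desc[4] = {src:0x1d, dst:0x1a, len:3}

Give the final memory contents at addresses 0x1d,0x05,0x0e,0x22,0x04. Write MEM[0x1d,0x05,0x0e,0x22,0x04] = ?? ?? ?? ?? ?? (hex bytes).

D0: mem[0x0d..0x0f] <- [8b 4e 4c]
D1: mem[0x1c..0x1d] <- [b8 3c]
D2: mem[0x17..0x18] <- [e2 dd]
D3: mem[0x04..0x06] <- [4c a1 e2]
D4: mem[0x1a..0x1c] <- [3c 09 b8]
query mem[0x1d]=0x3c, mem[0x05]=0xa1, mem[0x0e]=0x4e, mem[0x22]=0x8f, mem[0x04]=0x4c

MEM[0x1d,0x05,0x0e,0x22,0x04] = 3c a1 4e 8f 4c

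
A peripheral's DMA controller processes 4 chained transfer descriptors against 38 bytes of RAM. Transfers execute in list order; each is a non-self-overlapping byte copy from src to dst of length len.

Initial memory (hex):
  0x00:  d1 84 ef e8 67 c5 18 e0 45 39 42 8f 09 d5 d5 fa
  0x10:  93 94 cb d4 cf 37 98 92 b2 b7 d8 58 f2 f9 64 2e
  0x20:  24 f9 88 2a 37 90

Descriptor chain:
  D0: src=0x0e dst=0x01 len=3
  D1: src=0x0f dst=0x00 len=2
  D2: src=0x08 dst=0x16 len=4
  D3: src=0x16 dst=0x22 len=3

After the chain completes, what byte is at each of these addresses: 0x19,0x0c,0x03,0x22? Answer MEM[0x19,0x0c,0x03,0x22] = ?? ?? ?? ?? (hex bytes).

  after D0: wrote 3B at 0x01 = d5fa93
  after D1: wrote 2B at 0x00 = fa93
  after D2: wrote 4B at 0x16 = 4539428f
  after D3: wrote 3B at 0x22 = 453942
query mem[0x19]=0x8f, mem[0x0c]=0x09, mem[0x03]=0x93, mem[0x22]=0x45

MEM[0x19,0x0c,0x03,0x22] = 8f 09 93 45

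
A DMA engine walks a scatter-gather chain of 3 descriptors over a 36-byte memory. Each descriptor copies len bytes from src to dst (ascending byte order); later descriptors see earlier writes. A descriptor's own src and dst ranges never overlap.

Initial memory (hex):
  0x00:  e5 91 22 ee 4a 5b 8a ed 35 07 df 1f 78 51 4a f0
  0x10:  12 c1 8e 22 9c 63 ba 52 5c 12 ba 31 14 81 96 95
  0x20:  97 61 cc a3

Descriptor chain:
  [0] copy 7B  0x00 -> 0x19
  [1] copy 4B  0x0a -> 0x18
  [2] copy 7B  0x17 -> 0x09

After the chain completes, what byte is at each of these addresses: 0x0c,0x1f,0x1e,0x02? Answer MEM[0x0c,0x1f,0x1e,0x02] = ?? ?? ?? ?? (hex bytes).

MEM[0x0c,0x1f,0x1e,0x02] = 78 8a 5b 22

[0] 0x00->0x19 len=7 : e5 91 22 ee 4a 5b 8a
[1] 0x0a->0x18 len=4 : df 1f 78 51
[2] 0x17->0x09 len=7 : 52 df 1f 78 51 ee 4a
query mem[0x0c]=0x78, mem[0x1f]=0x8a, mem[0x1e]=0x5b, mem[0x02]=0x22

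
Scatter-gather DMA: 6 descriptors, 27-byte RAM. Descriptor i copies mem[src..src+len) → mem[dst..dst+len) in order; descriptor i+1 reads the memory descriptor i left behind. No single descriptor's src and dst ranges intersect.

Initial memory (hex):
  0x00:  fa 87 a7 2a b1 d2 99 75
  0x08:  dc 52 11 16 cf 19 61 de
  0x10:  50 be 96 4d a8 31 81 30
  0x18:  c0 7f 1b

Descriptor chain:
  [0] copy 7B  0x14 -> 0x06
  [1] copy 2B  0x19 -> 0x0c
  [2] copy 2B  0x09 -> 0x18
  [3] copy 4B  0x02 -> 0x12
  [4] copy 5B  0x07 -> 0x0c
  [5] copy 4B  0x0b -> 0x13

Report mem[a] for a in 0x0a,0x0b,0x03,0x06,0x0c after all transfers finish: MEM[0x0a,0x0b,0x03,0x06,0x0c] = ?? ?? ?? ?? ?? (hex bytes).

MEM[0x0a,0x0b,0x03,0x06,0x0c] = c0 7f 2a a8 31

D0: mem[0x06..0x0c] <- [a8 31 81 30 c0 7f 1b]
D1: mem[0x0c..0x0d] <- [7f 1b]
D2: mem[0x18..0x19] <- [30 c0]
D3: mem[0x12..0x15] <- [a7 2a b1 d2]
D4: mem[0x0c..0x10] <- [31 81 30 c0 7f]
D5: mem[0x13..0x16] <- [7f 31 81 30]
query mem[0x0a]=0xc0, mem[0x0b]=0x7f, mem[0x03]=0x2a, mem[0x06]=0xa8, mem[0x0c]=0x31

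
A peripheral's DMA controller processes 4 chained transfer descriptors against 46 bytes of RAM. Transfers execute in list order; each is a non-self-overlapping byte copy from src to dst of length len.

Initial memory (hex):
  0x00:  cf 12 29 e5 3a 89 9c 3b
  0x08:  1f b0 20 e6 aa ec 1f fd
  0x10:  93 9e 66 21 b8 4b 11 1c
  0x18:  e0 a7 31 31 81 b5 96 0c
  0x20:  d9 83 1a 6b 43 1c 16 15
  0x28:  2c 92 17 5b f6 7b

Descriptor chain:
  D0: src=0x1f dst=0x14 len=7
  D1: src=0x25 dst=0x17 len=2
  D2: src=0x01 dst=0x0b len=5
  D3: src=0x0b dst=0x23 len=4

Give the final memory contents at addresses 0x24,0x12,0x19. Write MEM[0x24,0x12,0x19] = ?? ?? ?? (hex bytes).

[0] 0x1f->0x14 len=7 : 0c d9 83 1a 6b 43 1c
[1] 0x25->0x17 len=2 : 1c 16
[2] 0x01->0x0b len=5 : 12 29 e5 3a 89
[3] 0x0b->0x23 len=4 : 12 29 e5 3a
query mem[0x24]=0x29, mem[0x12]=0x66, mem[0x19]=0x43

MEM[0x24,0x12,0x19] = 29 66 43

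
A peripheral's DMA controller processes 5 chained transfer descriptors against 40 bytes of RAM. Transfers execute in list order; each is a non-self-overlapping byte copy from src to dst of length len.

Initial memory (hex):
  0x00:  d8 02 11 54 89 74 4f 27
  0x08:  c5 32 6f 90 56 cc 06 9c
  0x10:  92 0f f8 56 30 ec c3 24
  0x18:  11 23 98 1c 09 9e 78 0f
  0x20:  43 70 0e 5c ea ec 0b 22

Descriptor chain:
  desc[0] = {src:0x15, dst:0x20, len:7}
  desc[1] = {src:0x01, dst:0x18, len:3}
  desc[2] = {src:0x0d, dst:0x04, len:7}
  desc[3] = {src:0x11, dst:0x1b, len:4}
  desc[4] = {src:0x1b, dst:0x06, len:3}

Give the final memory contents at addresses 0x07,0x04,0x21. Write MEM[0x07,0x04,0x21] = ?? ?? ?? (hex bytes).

MEM[0x07,0x04,0x21] = f8 cc c3

  after D0: wrote 7B at 0x20 = ecc3241123981c
  after D1: wrote 3B at 0x18 = 021154
  after D2: wrote 7B at 0x04 = cc069c920ff856
  after D3: wrote 4B at 0x1b = 0ff85630
  after D4: wrote 3B at 0x06 = 0ff856
query mem[0x07]=0xf8, mem[0x04]=0xcc, mem[0x21]=0xc3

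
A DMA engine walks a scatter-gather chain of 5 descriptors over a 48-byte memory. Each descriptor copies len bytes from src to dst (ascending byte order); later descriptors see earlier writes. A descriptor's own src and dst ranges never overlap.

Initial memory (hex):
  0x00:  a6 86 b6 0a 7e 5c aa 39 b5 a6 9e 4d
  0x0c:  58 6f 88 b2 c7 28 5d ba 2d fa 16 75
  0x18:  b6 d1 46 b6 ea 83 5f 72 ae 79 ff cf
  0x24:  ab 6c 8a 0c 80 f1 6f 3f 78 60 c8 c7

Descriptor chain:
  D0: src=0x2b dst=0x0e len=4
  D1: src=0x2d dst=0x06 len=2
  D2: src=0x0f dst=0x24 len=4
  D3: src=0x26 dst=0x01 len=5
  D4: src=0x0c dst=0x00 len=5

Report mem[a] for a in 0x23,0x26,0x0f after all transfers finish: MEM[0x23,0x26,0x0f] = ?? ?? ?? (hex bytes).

MEM[0x23,0x26,0x0f] = cf c8 78

D0: mem[0x0e..0x11] <- [3f 78 60 c8]
D1: mem[0x06..0x07] <- [60 c8]
D2: mem[0x24..0x27] <- [78 60 c8 5d]
D3: mem[0x01..0x05] <- [c8 5d 80 f1 6f]
D4: mem[0x00..0x04] <- [58 6f 3f 78 60]
query mem[0x23]=0xcf, mem[0x26]=0xc8, mem[0x0f]=0x78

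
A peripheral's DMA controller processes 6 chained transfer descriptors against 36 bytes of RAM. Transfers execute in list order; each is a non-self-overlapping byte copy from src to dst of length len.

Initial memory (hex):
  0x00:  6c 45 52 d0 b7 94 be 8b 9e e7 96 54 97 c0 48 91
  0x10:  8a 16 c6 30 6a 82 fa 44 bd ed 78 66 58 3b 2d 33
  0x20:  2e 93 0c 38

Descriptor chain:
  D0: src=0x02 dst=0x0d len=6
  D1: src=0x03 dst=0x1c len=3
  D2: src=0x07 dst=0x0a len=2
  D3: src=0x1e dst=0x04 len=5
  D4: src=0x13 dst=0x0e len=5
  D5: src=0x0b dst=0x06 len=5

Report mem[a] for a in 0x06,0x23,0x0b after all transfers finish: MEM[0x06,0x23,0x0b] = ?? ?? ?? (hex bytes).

D0: mem[0x0d..0x12] <- [52 d0 b7 94 be 8b]
D1: mem[0x1c..0x1e] <- [d0 b7 94]
D2: mem[0x0a..0x0b] <- [8b 9e]
D3: mem[0x04..0x08] <- [94 33 2e 93 0c]
D4: mem[0x0e..0x12] <- [30 6a 82 fa 44]
D5: mem[0x06..0x0a] <- [9e 97 52 30 6a]
query mem[0x06]=0x9e, mem[0x23]=0x38, mem[0x0b]=0x9e

MEM[0x06,0x23,0x0b] = 9e 38 9e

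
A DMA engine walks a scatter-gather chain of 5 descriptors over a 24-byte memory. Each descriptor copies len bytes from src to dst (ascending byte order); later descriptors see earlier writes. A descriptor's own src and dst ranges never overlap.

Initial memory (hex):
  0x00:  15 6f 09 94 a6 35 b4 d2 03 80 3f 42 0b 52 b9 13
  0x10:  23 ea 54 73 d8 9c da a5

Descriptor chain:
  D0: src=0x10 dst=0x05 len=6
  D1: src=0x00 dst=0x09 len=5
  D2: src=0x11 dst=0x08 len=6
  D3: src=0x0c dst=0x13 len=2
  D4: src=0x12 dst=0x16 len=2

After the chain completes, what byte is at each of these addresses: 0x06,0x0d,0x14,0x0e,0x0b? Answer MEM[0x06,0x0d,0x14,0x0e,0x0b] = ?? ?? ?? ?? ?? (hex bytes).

MEM[0x06,0x0d,0x14,0x0e,0x0b] = ea da da b9 d8

  after D0: wrote 6B at 0x05 = 23ea5473d89c
  after D1: wrote 5B at 0x09 = 156f0994a6
  after D2: wrote 6B at 0x08 = ea5473d89cda
  after D3: wrote 2B at 0x13 = 9cda
  after D4: wrote 2B at 0x16 = 549c
query mem[0x06]=0xea, mem[0x0d]=0xda, mem[0x14]=0xda, mem[0x0e]=0xb9, mem[0x0b]=0xd8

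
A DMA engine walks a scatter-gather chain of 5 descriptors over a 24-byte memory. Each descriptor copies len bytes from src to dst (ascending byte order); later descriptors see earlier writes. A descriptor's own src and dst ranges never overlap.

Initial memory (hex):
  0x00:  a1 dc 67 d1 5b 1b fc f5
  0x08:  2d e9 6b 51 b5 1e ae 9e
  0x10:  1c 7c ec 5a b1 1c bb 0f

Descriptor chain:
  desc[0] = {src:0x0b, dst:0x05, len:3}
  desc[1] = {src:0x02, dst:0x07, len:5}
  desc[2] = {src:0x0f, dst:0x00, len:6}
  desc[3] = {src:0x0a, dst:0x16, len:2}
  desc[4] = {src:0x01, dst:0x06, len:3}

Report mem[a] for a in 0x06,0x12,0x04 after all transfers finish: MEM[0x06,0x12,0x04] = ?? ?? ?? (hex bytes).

MEM[0x06,0x12,0x04] = 1c ec 5a

  after D0: wrote 3B at 0x05 = 51b51e
  after D1: wrote 5B at 0x07 = 67d15b51b5
  after D2: wrote 6B at 0x00 = 9e1c7cec5ab1
  after D3: wrote 2B at 0x16 = 51b5
  after D4: wrote 3B at 0x06 = 1c7cec
query mem[0x06]=0x1c, mem[0x12]=0xec, mem[0x04]=0x5a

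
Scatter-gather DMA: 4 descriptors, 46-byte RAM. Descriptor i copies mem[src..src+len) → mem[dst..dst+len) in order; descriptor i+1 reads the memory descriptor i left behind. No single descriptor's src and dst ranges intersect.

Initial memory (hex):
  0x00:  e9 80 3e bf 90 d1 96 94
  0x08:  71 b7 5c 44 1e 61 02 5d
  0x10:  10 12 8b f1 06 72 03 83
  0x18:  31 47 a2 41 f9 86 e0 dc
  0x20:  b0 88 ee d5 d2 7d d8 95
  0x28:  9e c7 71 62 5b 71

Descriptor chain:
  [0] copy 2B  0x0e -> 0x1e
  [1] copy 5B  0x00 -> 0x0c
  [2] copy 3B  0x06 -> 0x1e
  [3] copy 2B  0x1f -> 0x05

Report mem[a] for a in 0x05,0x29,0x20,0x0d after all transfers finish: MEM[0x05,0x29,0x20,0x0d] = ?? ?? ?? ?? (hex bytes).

  after D0: wrote 2B at 0x1e = 025d
  after D1: wrote 5B at 0x0c = e9803ebf90
  after D2: wrote 3B at 0x1e = 969471
  after D3: wrote 2B at 0x05 = 9471
query mem[0x05]=0x94, mem[0x29]=0xc7, mem[0x20]=0x71, mem[0x0d]=0x80

MEM[0x05,0x29,0x20,0x0d] = 94 c7 71 80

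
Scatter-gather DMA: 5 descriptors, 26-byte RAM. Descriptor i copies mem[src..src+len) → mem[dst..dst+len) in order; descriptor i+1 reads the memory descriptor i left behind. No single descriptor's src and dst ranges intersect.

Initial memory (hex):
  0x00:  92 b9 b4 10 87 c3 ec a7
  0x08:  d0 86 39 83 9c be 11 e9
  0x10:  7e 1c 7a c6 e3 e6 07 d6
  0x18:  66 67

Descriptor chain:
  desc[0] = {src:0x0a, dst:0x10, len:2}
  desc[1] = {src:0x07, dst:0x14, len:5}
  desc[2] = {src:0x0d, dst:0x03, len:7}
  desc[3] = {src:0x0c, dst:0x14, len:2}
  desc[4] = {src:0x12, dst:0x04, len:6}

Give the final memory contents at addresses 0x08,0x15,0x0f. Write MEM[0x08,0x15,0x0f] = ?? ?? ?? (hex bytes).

[0] 0x0a->0x10 len=2 : 39 83
[1] 0x07->0x14 len=5 : a7 d0 86 39 83
[2] 0x0d->0x03 len=7 : be 11 e9 39 83 7a c6
[3] 0x0c->0x14 len=2 : 9c be
[4] 0x12->0x04 len=6 : 7a c6 9c be 86 39
query mem[0x08]=0x86, mem[0x15]=0xbe, mem[0x0f]=0xe9

MEM[0x08,0x15,0x0f] = 86 be e9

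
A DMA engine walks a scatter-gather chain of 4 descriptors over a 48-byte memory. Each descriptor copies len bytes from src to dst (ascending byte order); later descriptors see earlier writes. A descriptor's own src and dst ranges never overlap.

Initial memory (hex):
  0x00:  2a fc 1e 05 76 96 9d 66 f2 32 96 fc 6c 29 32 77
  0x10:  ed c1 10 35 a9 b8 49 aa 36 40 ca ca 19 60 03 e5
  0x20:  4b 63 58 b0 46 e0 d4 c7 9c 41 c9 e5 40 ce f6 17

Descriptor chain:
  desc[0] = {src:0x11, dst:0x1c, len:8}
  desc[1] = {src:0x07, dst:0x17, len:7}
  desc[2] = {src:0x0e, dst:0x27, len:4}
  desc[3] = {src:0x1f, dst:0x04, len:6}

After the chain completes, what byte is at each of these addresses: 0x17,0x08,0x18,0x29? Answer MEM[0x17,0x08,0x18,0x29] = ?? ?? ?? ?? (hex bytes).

MEM[0x17,0x08,0x18,0x29] = 66 36 f2 ed

[0] 0x11->0x1c len=8 : c1 10 35 a9 b8 49 aa 36
[1] 0x07->0x17 len=7 : 66 f2 32 96 fc 6c 29
[2] 0x0e->0x27 len=4 : 32 77 ed c1
[3] 0x1f->0x04 len=6 : a9 b8 49 aa 36 46
query mem[0x17]=0x66, mem[0x08]=0x36, mem[0x18]=0xf2, mem[0x29]=0xed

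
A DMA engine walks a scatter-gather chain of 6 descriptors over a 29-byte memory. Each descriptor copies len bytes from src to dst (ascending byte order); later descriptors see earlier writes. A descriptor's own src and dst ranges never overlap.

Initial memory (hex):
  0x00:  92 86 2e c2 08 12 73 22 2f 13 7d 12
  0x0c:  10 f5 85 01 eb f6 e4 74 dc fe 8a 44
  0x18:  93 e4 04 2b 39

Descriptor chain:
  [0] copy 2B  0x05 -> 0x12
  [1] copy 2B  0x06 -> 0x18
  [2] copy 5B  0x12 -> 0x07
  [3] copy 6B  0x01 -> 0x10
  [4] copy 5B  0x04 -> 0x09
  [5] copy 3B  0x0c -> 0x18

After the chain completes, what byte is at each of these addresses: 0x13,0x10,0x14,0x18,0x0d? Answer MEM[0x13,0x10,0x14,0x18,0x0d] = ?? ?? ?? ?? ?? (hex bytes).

#0 dst[0x12+2] := {0x12,0x73}
#1 dst[0x18+2] := {0x73,0x22}
#2 dst[0x07+5] := {0x12,0x73,0xdc,0xfe,0x8a}
#3 dst[0x10+6] := {0x86,0x2e,0xc2,0x08,0x12,0x73}
#4 dst[0x09+5] := {0x08,0x12,0x73,0x12,0x73}
#5 dst[0x18+3] := {0x12,0x73,0x85}
query mem[0x13]=0x08, mem[0x10]=0x86, mem[0x14]=0x12, mem[0x18]=0x12, mem[0x0d]=0x73

MEM[0x13,0x10,0x14,0x18,0x0d] = 08 86 12 12 73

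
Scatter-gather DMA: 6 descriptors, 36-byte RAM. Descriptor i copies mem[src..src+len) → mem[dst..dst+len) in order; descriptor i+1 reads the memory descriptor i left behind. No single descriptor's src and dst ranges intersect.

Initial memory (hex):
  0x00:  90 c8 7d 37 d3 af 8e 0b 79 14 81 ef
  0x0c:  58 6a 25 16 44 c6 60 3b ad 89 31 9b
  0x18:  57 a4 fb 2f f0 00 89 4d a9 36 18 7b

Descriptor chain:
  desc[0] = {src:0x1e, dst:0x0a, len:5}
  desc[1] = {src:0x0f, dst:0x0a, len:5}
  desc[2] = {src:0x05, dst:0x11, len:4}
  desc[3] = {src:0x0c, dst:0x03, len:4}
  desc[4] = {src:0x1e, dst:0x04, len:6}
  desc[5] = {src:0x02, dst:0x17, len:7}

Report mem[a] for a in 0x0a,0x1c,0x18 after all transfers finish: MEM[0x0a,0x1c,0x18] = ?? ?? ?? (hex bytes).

#0 dst[0x0a+5] := {0x89,0x4d,0xa9,0x36,0x18}
#1 dst[0x0a+5] := {0x16,0x44,0xc6,0x60,0x3b}
#2 dst[0x11+4] := {0xaf,0x8e,0x0b,0x79}
#3 dst[0x03+4] := {0xc6,0x60,0x3b,0x16}
#4 dst[0x04+6] := {0x89,0x4d,0xa9,0x36,0x18,0x7b}
#5 dst[0x17+7] := {0x7d,0xc6,0x89,0x4d,0xa9,0x36,0x18}
query mem[0x0a]=0x16, mem[0x1c]=0x36, mem[0x18]=0xc6

MEM[0x0a,0x1c,0x18] = 16 36 c6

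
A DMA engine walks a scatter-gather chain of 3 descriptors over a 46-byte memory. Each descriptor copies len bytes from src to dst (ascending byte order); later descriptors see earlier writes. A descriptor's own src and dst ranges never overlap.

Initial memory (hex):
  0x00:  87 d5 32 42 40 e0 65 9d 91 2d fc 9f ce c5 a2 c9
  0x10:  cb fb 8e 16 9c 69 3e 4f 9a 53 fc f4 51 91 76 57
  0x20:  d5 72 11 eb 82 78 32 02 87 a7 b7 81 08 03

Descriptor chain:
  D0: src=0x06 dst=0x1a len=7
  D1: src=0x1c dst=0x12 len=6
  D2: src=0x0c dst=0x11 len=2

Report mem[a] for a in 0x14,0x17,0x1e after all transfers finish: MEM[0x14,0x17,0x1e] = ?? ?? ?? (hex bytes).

[0] 0x06->0x1a len=7 : 65 9d 91 2d fc 9f ce
[1] 0x1c->0x12 len=6 : 91 2d fc 9f ce 72
[2] 0x0c->0x11 len=2 : ce c5
query mem[0x14]=0xfc, mem[0x17]=0x72, mem[0x1e]=0xfc

MEM[0x14,0x17,0x1e] = fc 72 fc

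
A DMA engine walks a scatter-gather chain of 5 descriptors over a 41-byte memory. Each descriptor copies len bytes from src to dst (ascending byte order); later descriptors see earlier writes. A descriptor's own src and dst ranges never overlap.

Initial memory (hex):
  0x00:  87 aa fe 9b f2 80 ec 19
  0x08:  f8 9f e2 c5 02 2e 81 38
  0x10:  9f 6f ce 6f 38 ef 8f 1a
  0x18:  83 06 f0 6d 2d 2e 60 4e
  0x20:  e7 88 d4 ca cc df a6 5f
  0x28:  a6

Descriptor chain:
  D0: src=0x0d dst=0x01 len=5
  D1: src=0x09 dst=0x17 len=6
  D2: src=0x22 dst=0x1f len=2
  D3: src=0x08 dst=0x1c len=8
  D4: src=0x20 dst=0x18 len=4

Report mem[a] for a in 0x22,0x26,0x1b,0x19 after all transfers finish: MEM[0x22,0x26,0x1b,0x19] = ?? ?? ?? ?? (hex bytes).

#0 dst[0x01+5] := {0x2e,0x81,0x38,0x9f,0x6f}
#1 dst[0x17+6] := {0x9f,0xe2,0xc5,0x02,0x2e,0x81}
#2 dst[0x1f+2] := {0xd4,0xca}
#3 dst[0x1c+8] := {0xf8,0x9f,0xe2,0xc5,0x02,0x2e,0x81,0x38}
#4 dst[0x18+4] := {0x02,0x2e,0x81,0x38}
query mem[0x22]=0x81, mem[0x26]=0xa6, mem[0x1b]=0x38, mem[0x19]=0x2e

MEM[0x22,0x26,0x1b,0x19] = 81 a6 38 2e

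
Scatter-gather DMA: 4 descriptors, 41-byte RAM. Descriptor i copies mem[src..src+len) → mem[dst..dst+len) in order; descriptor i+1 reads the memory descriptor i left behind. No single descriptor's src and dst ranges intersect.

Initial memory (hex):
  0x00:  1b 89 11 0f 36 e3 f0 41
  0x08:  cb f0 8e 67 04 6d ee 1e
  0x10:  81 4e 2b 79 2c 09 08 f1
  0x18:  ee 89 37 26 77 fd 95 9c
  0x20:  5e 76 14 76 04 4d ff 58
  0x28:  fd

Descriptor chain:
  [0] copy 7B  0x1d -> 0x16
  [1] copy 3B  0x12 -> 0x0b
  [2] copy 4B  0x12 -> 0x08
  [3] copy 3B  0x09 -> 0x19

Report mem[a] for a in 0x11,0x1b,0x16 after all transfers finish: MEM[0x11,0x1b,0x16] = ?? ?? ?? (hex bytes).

MEM[0x11,0x1b,0x16] = 4e 09 fd

D0: mem[0x16..0x1c] <- [fd 95 9c 5e 76 14 76]
D1: mem[0x0b..0x0d] <- [2b 79 2c]
D2: mem[0x08..0x0b] <- [2b 79 2c 09]
D3: mem[0x19..0x1b] <- [79 2c 09]
query mem[0x11]=0x4e, mem[0x1b]=0x09, mem[0x16]=0xfd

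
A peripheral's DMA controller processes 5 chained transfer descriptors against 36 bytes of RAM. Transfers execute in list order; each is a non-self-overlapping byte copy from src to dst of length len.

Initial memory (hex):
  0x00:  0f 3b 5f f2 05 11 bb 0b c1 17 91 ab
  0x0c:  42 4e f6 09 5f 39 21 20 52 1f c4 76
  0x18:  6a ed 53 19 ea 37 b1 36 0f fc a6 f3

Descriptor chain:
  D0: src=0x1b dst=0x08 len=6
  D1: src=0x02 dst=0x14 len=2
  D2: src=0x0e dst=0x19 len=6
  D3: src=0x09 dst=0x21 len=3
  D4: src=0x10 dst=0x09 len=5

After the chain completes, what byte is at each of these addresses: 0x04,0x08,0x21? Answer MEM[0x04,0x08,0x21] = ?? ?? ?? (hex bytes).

[0] 0x1b->0x08 len=6 : 19 ea 37 b1 36 0f
[1] 0x02->0x14 len=2 : 5f f2
[2] 0x0e->0x19 len=6 : f6 09 5f 39 21 20
[3] 0x09->0x21 len=3 : ea 37 b1
[4] 0x10->0x09 len=5 : 5f 39 21 20 5f
query mem[0x04]=0x05, mem[0x08]=0x19, mem[0x21]=0xea

MEM[0x04,0x08,0x21] = 05 19 ea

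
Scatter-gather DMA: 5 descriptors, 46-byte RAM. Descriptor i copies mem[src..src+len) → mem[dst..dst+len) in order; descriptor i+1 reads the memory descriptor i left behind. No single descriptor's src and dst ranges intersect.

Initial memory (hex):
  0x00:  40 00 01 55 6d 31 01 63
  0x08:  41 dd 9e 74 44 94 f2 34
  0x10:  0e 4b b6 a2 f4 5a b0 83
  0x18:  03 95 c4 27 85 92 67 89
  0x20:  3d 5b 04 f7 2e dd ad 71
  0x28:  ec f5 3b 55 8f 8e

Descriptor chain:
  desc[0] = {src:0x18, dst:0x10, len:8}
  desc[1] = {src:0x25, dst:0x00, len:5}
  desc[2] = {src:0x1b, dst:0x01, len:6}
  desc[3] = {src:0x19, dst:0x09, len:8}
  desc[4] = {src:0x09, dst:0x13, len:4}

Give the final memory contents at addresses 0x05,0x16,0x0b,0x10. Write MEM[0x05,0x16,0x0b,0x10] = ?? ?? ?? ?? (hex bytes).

[0] 0x18->0x10 len=8 : 03 95 c4 27 85 92 67 89
[1] 0x25->0x00 len=5 : dd ad 71 ec f5
[2] 0x1b->0x01 len=6 : 27 85 92 67 89 3d
[3] 0x19->0x09 len=8 : 95 c4 27 85 92 67 89 3d
[4] 0x09->0x13 len=4 : 95 c4 27 85
query mem[0x05]=0x89, mem[0x16]=0x85, mem[0x0b]=0x27, mem[0x10]=0x3d

MEM[0x05,0x16,0x0b,0x10] = 89 85 27 3d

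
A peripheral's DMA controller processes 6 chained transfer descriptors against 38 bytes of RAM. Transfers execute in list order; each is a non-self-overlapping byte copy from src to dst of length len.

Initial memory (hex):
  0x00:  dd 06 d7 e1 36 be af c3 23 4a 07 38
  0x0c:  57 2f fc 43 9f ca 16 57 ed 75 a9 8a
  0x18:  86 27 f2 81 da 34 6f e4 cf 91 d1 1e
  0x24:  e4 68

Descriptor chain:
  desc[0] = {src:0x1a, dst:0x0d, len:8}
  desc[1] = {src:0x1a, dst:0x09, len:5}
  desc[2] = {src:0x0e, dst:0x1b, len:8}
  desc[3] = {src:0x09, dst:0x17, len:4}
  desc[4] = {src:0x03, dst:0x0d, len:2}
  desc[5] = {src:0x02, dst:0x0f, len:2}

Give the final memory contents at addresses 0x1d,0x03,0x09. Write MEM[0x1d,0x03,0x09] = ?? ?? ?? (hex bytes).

MEM[0x1d,0x03,0x09] = 34 e1 f2

  after D0: wrote 8B at 0x0d = f281da346fe4cf91
  after D1: wrote 5B at 0x09 = f281da346f
  after D2: wrote 8B at 0x1b = 81da346fe4cf9175
  after D3: wrote 4B at 0x17 = f281da34
  after D4: wrote 2B at 0x0d = e136
  after D5: wrote 2B at 0x0f = d7e1
query mem[0x1d]=0x34, mem[0x03]=0xe1, mem[0x09]=0xf2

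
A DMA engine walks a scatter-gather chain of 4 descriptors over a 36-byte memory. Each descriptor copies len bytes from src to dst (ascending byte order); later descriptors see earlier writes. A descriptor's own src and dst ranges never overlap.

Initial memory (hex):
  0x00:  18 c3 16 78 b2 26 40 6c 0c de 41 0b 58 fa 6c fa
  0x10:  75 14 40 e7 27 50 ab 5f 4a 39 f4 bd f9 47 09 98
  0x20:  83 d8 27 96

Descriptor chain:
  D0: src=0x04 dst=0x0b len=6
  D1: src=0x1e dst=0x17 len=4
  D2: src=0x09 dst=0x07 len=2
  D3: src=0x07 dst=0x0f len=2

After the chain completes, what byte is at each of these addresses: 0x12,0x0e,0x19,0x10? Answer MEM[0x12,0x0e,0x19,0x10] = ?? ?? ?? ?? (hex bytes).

[0] 0x04->0x0b len=6 : b2 26 40 6c 0c de
[1] 0x1e->0x17 len=4 : 09 98 83 d8
[2] 0x09->0x07 len=2 : de 41
[3] 0x07->0x0f len=2 : de 41
query mem[0x12]=0x40, mem[0x0e]=0x6c, mem[0x19]=0x83, mem[0x10]=0x41

MEM[0x12,0x0e,0x19,0x10] = 40 6c 83 41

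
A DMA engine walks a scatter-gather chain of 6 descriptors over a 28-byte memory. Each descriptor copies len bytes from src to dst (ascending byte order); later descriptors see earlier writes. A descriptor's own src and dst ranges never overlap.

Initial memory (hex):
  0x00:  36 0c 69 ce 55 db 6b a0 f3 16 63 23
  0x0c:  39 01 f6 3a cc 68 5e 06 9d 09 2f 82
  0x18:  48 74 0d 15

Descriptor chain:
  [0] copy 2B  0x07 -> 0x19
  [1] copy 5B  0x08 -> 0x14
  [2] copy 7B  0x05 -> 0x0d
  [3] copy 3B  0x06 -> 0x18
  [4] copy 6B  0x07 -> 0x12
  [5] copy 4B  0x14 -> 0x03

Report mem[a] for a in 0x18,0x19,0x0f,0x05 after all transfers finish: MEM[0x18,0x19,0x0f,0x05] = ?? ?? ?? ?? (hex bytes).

  after D0: wrote 2B at 0x19 = a0f3
  after D1: wrote 5B at 0x14 = f316632339
  after D2: wrote 7B at 0x0d = db6ba0f3166323
  after D3: wrote 3B at 0x18 = 6ba0f3
  after D4: wrote 6B at 0x12 = a0f316632339
  after D5: wrote 4B at 0x03 = 16632339
query mem[0x18]=0x6b, mem[0x19]=0xa0, mem[0x0f]=0xa0, mem[0x05]=0x23

MEM[0x18,0x19,0x0f,0x05] = 6b a0 a0 23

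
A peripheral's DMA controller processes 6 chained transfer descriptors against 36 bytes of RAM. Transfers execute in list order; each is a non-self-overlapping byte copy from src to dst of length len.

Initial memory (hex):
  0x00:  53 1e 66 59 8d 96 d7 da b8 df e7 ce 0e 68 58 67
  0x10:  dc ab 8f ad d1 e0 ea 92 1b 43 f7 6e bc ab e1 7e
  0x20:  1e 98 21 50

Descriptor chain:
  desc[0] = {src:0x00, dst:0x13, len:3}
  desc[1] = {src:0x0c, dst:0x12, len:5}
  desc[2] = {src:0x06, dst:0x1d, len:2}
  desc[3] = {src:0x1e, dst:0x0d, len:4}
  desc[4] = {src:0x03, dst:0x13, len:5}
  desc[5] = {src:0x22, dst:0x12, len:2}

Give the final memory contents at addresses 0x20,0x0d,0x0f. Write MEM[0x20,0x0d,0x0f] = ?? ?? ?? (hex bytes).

MEM[0x20,0x0d,0x0f] = 1e da 1e

D0: mem[0x13..0x15] <- [53 1e 66]
D1: mem[0x12..0x16] <- [0e 68 58 67 dc]
D2: mem[0x1d..0x1e] <- [d7 da]
D3: mem[0x0d..0x10] <- [da 7e 1e 98]
D4: mem[0x13..0x17] <- [59 8d 96 d7 da]
D5: mem[0x12..0x13] <- [21 50]
query mem[0x20]=0x1e, mem[0x0d]=0xda, mem[0x0f]=0x1e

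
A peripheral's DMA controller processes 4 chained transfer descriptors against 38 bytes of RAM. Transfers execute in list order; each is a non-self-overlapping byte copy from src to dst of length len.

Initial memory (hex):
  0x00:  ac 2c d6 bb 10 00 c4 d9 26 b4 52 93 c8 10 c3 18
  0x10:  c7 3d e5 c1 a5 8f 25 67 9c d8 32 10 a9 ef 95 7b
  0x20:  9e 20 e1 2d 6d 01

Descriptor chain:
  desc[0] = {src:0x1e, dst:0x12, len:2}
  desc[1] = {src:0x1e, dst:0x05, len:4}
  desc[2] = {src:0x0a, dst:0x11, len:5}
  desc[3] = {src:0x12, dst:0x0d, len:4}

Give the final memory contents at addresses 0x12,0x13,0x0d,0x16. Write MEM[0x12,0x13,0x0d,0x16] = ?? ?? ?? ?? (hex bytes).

MEM[0x12,0x13,0x0d,0x16] = 93 c8 93 25

  after D0: wrote 2B at 0x12 = 957b
  after D1: wrote 4B at 0x05 = 957b9e20
  after D2: wrote 5B at 0x11 = 5293c810c3
  after D3: wrote 4B at 0x0d = 93c810c3
query mem[0x12]=0x93, mem[0x13]=0xc8, mem[0x0d]=0x93, mem[0x16]=0x25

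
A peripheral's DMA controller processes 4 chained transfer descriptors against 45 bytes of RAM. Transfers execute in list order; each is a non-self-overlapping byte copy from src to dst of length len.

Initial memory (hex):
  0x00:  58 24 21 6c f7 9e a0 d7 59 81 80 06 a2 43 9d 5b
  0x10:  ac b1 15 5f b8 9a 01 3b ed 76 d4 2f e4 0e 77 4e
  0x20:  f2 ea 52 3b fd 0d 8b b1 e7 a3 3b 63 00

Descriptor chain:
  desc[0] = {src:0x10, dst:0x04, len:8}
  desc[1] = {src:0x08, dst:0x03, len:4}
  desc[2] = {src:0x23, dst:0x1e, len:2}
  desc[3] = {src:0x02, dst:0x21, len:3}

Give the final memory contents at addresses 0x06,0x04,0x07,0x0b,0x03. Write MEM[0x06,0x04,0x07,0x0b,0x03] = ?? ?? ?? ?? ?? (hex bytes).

MEM[0x06,0x04,0x07,0x0b,0x03] = 3b 9a 5f 3b b8

D0: mem[0x04..0x0b] <- [ac b1 15 5f b8 9a 01 3b]
D1: mem[0x03..0x06] <- [b8 9a 01 3b]
D2: mem[0x1e..0x1f] <- [3b fd]
D3: mem[0x21..0x23] <- [21 b8 9a]
query mem[0x06]=0x3b, mem[0x04]=0x9a, mem[0x07]=0x5f, mem[0x0b]=0x3b, mem[0x03]=0xb8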